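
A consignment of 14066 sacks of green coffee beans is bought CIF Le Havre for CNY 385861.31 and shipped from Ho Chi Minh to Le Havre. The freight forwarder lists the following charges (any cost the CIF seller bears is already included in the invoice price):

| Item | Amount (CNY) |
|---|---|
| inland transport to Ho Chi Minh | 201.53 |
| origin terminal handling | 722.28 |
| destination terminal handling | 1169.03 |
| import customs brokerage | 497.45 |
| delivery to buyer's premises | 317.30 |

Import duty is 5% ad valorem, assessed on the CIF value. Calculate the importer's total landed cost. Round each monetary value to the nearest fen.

Total landed cost: CNY 407138.16

CIF: the seller pays costs through ocean freight and marine insurance to the destination port.
Already in the invoice (seller's account under CIF): inland to port, origin terminal — exclude.
The CIF price already equals the CIF value: 385861.31
Import duty = 385861.31 × 5% = 19293.07
Buyer bears: destination terminal 1169.03 + brokerage 497.45 + delivery 317.30 + duty 19293.07 = 21276.85
Landed cost = invoice 385861.31 + 21276.85 = 407138.16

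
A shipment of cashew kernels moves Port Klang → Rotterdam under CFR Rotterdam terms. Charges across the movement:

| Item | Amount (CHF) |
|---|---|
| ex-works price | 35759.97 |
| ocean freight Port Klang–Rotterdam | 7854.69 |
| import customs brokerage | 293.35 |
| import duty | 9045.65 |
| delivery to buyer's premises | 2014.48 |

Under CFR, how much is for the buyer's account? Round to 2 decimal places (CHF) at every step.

Buyer's account: CHF 11353.48

CFR: the seller pays costs through ocean freight to the destination port, but not insurance.
Seller's account: goods 35759.97 + freight 7854.69 = 43614.66
Buyer's account: brokerage 293.35 + duty 9045.65 + delivery 2014.48 = 11353.48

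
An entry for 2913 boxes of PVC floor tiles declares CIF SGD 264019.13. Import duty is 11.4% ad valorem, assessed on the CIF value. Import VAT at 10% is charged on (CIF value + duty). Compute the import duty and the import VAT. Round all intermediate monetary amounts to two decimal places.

Import duty = 264019.13 × 11.4% = 30098.18
VAT base = CIF + duty = 264019.13 + 30098.18 = 294117.31
Import VAT = 294117.31 × 10% = 29411.73

Import duty: SGD 30098.18; import VAT: SGD 29411.73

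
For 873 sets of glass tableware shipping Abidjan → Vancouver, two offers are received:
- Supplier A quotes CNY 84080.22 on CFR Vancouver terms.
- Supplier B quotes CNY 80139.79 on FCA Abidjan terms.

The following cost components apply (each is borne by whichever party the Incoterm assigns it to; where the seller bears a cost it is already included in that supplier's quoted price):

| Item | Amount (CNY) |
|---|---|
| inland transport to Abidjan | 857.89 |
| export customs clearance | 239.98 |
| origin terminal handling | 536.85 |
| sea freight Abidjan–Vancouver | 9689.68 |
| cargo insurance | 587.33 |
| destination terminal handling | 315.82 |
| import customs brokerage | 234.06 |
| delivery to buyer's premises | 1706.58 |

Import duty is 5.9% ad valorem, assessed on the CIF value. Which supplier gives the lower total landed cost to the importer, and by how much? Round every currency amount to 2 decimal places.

Supplier A (CFR):
CIF value = CFR price + insurance = 84080.22 + 587.33 = 84667.55
Import duty = 84667.55 × 5.9% = 4995.39
Buyer bears (A): 587.33 + 315.82 + 234.06 + 1706.58 = 2843.79
Landed cost (A) = invoice 84080.22 + 2843.79 + duty 4995.39 = 91919.40
Supplier B (FCA):
CIF value = FCA price + origin terminal + freight + insurance = 80139.79 + 536.85 + 9689.68 + 587.33 = 90953.65
Import duty = 90953.65 × 5.9% = 5366.27
Buyer bears (B): 536.85 + 9689.68 + 587.33 + 315.82 + 234.06 + 1706.58 = 13070.32
Landed cost (B) = invoice 80139.79 + 13070.32 + duty 5366.27 = 98576.38
Difference = |91919.40 − 98576.38| = 6656.98

Supplier A is cheaper by CNY 6656.98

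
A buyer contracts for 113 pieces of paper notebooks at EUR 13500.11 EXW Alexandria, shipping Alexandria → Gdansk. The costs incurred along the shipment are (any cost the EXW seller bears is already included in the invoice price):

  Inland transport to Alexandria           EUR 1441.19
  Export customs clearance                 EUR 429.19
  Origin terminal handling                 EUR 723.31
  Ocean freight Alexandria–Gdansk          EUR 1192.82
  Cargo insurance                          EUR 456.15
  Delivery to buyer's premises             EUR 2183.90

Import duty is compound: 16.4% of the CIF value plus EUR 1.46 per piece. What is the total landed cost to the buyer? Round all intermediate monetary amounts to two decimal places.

Total landed cost: EUR 23001.46

EXW: the seller makes goods available at their premises; the buyer bears all onward costs.
CIF value = EXW price + inland to port + export clearance + origin terminal + freight + insurance = 13500.11 + 1441.19 + 429.19 + 723.31 + 1192.82 + 456.15 = 17742.77
Ad valorem component: 17742.77 × 16.4% = 2909.81
Specific component: 113 × 1.46 = 164.98
Import duty = 2909.81 + 164.98 = 3074.79
Buyer bears: inland to port 1441.19 + export clearance 429.19 + origin terminal 723.31 + freight 1192.82 + insurance 456.15 + delivery 2183.90 + duty 3074.79 = 9501.35
Landed cost = invoice 13500.11 + 9501.35 = 23001.46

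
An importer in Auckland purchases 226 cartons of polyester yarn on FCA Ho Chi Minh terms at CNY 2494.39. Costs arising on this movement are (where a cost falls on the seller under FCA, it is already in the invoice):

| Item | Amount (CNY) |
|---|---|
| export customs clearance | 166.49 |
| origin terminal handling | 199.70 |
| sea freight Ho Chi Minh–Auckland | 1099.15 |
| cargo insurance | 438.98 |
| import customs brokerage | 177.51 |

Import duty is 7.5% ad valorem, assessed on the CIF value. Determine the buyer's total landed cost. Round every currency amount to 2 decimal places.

Total landed cost: CNY 4727.15

FCA: the seller delivers export-cleared goods to the carrier; the buyer bears costs from that point.
Already in the invoice (seller's account under FCA): export clearance — exclude.
CIF value = FCA price + origin terminal + freight + insurance = 2494.39 + 199.70 + 1099.15 + 438.98 = 4232.22
Import duty = 4232.22 × 7.5% = 317.42
Buyer bears: origin terminal 199.70 + freight 1099.15 + insurance 438.98 + brokerage 177.51 + duty 317.42 = 2232.76
Landed cost = invoice 2494.39 + 2232.76 = 4727.15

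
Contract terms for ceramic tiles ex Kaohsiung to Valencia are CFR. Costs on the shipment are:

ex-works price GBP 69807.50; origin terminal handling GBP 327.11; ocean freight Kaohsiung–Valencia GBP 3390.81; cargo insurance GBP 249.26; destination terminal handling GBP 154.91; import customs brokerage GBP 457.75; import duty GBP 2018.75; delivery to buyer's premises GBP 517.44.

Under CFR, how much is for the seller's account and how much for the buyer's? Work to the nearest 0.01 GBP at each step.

Seller: GBP 73525.42; buyer: GBP 3398.11

CFR: the seller pays costs through ocean freight to the destination port, but not insurance.
Seller's account: goods 69807.50 + origin terminal 327.11 + freight 3390.81 = 73525.42
Buyer's account: insurance 249.26 + destination terminal 154.91 + brokerage 457.75 + duty 2018.75 + delivery 517.44 = 3398.11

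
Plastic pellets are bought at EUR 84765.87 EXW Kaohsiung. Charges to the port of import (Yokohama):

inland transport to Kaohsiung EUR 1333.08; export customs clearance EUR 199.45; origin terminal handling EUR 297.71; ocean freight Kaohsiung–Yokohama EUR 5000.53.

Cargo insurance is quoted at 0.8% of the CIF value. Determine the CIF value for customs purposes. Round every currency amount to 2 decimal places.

CIF value: EUR 92335.32

Let C be the CIF value. C = EXW price + pre-shipment costs + freight + 0.8% × C
C − 0.8% × C = 84765.87 + 1333.08 + 199.45 + 297.71 + 5000.53
0.992 × C = 91596.64
C = 91596.64 / 0.992 = 92335.32
Insurance premium = 0.8% × 92335.32 = 738.68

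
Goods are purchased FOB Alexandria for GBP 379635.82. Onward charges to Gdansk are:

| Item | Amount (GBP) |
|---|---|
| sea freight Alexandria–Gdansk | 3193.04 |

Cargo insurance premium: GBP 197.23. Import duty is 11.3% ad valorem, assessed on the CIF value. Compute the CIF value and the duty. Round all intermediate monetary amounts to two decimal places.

CIF = FOB price + freight + insurance
CIF = 379635.82 + 3193.04 + 197.23 = 383026.09
Import duty = 383026.09 × 11.3% = 43281.95

CIF value: GBP 383026.09; import duty: GBP 43281.95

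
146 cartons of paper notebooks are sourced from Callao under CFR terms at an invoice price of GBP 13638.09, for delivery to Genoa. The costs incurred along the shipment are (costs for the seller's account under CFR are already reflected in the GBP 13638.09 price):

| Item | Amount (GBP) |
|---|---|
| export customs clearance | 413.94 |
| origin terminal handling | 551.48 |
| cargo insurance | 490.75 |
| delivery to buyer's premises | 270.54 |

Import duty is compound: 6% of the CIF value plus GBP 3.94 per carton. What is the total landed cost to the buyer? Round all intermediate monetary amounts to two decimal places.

CFR: the seller pays costs through ocean freight to the destination port, but not insurance.
Already in the invoice (seller's account under CFR): export clearance, origin terminal — exclude.
CIF value = CFR price + insurance = 13638.09 + 490.75 = 14128.84
Ad valorem component: 14128.84 × 6% = 847.73
Specific component: 146 × 3.94 = 575.24
Import duty = 847.73 + 575.24 = 1422.97
Buyer bears: insurance 490.75 + delivery 270.54 + duty 1422.97 = 2184.26
Landed cost = invoice 13638.09 + 2184.26 = 15822.35

Total landed cost: GBP 15822.35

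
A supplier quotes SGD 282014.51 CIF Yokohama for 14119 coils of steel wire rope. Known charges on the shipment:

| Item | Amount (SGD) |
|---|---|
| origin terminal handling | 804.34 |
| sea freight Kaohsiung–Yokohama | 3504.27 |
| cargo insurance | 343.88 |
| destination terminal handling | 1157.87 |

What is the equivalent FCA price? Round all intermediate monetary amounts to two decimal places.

Not relevant to the conversion: destination terminal — on the buyer under both terms; not part of either seller's price.
From CIF to FCA, the seller no longer bears: origin terminal, freight, insurance.
FCA price = 282014.51 − 804.34 − 3504.27 − 343.88 = 277362.02

FCA price: SGD 277362.02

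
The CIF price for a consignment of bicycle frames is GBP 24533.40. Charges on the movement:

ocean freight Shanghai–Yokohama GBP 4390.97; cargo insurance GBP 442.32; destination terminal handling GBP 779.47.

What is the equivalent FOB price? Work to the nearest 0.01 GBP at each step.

Not relevant to the conversion: destination terminal — on the buyer under both terms; not part of either seller's price.
From CIF to FOB, the seller no longer bears: freight, insurance.
FOB price = 24533.40 − 4390.97 − 442.32 = 19700.11

FOB price: GBP 19700.11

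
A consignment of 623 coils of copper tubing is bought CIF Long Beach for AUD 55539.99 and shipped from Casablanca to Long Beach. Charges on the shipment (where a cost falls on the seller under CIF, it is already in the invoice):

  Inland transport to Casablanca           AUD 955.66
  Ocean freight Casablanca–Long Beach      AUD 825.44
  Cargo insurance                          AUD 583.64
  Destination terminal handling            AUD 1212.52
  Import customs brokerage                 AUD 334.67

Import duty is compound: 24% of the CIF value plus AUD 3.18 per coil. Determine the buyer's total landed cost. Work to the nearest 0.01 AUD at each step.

Total landed cost: AUD 72397.92

CIF: the seller pays costs through ocean freight and marine insurance to the destination port.
Already in the invoice (seller's account under CIF): inland to port, freight, insurance — exclude.
The CIF price already equals the CIF value: 55539.99
Ad valorem component: 55539.99 × 24% = 13329.60
Specific component: 623 × 3.18 = 1981.14
Import duty = 13329.60 + 1981.14 = 15310.74
Buyer bears: destination terminal 1212.52 + brokerage 334.67 + duty 15310.74 = 16857.93
Landed cost = invoice 55539.99 + 16857.93 = 72397.92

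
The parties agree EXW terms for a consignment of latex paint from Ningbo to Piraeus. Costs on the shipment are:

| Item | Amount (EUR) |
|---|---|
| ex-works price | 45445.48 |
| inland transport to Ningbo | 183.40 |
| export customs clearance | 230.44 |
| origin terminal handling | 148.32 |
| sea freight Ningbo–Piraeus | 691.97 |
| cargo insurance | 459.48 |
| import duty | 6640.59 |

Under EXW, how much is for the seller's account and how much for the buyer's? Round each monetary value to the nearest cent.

EXW: the seller makes goods available at their premises; the buyer bears all onward costs.
Seller's account: goods 45445.48 = 45445.48
Buyer's account: inland to port 183.40 + export clearance 230.44 + origin terminal 148.32 + freight 691.97 + insurance 459.48 + duty 6640.59 = 8354.20

Seller: EUR 45445.48; buyer: EUR 8354.20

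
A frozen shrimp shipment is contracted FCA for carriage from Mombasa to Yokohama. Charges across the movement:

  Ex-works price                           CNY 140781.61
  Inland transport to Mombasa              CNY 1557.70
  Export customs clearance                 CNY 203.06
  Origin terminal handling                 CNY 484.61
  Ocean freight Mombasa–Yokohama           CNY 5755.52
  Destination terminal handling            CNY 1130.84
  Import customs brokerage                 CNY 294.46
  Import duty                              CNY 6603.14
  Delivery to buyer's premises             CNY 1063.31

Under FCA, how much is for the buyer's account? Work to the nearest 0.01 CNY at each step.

Buyer's account: CNY 15331.88

FCA: the seller delivers export-cleared goods to the carrier; the buyer bears costs from that point.
Seller's account: goods 140781.61 + inland to port 1557.70 + export clearance 203.06 = 142542.37
Buyer's account: origin terminal 484.61 + freight 5755.52 + destination terminal 1130.84 + brokerage 294.46 + duty 6603.14 + delivery 1063.31 = 15331.88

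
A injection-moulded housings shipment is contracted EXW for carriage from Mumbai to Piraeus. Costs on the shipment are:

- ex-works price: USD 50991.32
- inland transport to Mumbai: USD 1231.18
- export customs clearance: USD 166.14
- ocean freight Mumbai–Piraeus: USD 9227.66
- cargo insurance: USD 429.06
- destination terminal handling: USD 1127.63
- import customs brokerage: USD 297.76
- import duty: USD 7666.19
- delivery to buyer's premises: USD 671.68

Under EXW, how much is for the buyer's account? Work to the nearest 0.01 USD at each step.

EXW: the seller makes goods available at their premises; the buyer bears all onward costs.
Seller's account: goods 50991.32 = 50991.32
Buyer's account: inland to port 1231.18 + export clearance 166.14 + freight 9227.66 + insurance 429.06 + destination terminal 1127.63 + brokerage 297.76 + duty 7666.19 + delivery 671.68 = 20817.30

Buyer's account: USD 20817.30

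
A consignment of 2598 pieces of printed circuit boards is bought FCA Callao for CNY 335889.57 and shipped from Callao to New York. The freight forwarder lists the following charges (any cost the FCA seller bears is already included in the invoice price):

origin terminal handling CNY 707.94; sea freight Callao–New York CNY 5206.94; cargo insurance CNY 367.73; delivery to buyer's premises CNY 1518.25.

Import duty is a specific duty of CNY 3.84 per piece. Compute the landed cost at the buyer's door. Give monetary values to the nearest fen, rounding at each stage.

Total landed cost: CNY 353666.75

FCA: the seller delivers export-cleared goods to the carrier; the buyer bears costs from that point.
CIF value = FCA price + origin terminal + freight + insurance = 335889.57 + 707.94 + 5206.94 + 367.73 = 342172.18
Import duty = 2598 × 3.84 = 9976.32
Buyer bears: origin terminal 707.94 + freight 5206.94 + insurance 367.73 + delivery 1518.25 + duty 9976.32 = 17777.18
Landed cost = invoice 335889.57 + 17777.18 = 353666.75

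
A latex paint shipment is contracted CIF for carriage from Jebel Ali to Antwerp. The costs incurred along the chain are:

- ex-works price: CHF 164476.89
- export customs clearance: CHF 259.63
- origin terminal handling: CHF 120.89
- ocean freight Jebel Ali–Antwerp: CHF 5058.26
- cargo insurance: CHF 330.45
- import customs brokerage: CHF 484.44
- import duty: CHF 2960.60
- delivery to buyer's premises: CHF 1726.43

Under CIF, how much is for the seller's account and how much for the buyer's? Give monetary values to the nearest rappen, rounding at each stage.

Seller: CHF 170246.12; buyer: CHF 5171.47

CIF: the seller pays costs through ocean freight and marine insurance to the destination port.
Seller's account: goods 164476.89 + export clearance 259.63 + origin terminal 120.89 + freight 5058.26 + insurance 330.45 = 170246.12
Buyer's account: brokerage 484.44 + duty 2960.60 + delivery 1726.43 = 5171.47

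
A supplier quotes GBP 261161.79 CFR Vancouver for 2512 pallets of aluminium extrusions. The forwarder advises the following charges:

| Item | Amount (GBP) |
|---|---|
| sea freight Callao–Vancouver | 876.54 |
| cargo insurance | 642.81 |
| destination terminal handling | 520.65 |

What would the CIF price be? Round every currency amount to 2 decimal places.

Not relevant to the conversion: freight — on the seller under both CFR and CIF; already in the CFR price and stays in the CIF price. destination terminal — on the buyer under both terms; not part of either seller's price.
From CFR to CIF, the seller additionally bears: insurance.
CIF price = 261161.79 + 642.81 = 261804.60

CIF price: GBP 261804.60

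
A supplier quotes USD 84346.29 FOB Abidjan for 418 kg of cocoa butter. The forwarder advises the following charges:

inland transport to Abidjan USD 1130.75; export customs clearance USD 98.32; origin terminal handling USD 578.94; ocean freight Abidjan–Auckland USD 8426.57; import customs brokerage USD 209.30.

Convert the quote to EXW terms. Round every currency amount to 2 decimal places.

EXW price: USD 82538.28

Not relevant to the conversion: brokerage, freight — on the buyer under both terms; not part of either seller's price.
From FOB to EXW, the seller no longer bears: inland to port, export clearance, origin terminal.
EXW price = 84346.29 − 1130.75 − 98.32 − 578.94 = 82538.28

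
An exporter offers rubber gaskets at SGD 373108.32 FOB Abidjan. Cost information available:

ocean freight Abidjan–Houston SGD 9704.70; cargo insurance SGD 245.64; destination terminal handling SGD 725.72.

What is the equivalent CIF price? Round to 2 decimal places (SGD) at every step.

CIF price: SGD 383058.66

Not relevant to the conversion: destination terminal — on the buyer under both terms; not part of either seller's price.
From FOB to CIF, the seller additionally bears: freight, insurance.
CIF price = 373108.32 + 9704.70 + 245.64 = 383058.66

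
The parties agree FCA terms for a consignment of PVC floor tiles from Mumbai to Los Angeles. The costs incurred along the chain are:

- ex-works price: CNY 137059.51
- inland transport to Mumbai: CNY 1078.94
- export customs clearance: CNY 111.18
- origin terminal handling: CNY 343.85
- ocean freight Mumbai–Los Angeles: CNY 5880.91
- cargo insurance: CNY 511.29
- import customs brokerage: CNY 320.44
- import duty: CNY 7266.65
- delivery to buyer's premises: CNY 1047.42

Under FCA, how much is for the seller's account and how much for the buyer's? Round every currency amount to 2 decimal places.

FCA: the seller delivers export-cleared goods to the carrier; the buyer bears costs from that point.
Seller's account: goods 137059.51 + inland to port 1078.94 + export clearance 111.18 = 138249.63
Buyer's account: origin terminal 343.85 + freight 5880.91 + insurance 511.29 + brokerage 320.44 + duty 7266.65 + delivery 1047.42 = 15370.56

Seller: CNY 138249.63; buyer: CNY 15370.56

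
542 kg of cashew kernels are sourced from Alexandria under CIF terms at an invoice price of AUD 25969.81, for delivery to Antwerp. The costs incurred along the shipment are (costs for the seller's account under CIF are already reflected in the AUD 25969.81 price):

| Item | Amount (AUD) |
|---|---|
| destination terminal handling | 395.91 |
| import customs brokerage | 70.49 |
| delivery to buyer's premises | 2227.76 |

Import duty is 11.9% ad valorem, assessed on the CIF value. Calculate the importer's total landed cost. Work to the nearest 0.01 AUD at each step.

CIF: the seller pays costs through ocean freight and marine insurance to the destination port.
The CIF price already equals the CIF value: 25969.81
Import duty = 25969.81 × 11.9% = 3090.41
Buyer bears: destination terminal 395.91 + brokerage 70.49 + delivery 2227.76 + duty 3090.41 = 5784.57
Landed cost = invoice 25969.81 + 5784.57 = 31754.38

Total landed cost: AUD 31754.38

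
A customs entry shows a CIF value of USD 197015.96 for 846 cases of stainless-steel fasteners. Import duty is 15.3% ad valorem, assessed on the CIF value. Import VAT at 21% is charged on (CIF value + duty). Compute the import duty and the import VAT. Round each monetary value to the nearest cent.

Import duty = 197015.96 × 15.3% = 30143.44
VAT base = CIF + duty = 197015.96 + 30143.44 = 227159.40
Import VAT = 227159.40 × 21% = 47703.47

Import duty: USD 30143.44; import VAT: USD 47703.47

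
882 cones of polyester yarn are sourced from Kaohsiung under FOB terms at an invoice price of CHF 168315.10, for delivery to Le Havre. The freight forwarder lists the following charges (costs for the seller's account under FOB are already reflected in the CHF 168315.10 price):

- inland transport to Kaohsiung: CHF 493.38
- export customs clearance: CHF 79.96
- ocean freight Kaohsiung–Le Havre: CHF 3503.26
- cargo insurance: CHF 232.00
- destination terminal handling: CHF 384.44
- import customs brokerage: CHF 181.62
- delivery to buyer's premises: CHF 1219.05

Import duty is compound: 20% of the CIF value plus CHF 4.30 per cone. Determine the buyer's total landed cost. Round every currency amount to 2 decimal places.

Total landed cost: CHF 212038.14

FOB: the seller bears costs until goods are on board at the origin port; the buyer bears freight, insurance and all costs thereafter.
Already in the invoice (seller's account under FOB): inland to port, export clearance — exclude.
CIF value = FOB price + freight + insurance = 168315.10 + 3503.26 + 232.00 = 172050.36
Ad valorem component: 172050.36 × 20% = 34410.07
Specific component: 882 × 4.30 = 3792.60
Import duty = 34410.07 + 3792.60 = 38202.67
Buyer bears: freight 3503.26 + insurance 232.00 + destination terminal 384.44 + brokerage 181.62 + delivery 1219.05 + duty 38202.67 = 43723.04
Landed cost = invoice 168315.10 + 43723.04 = 212038.14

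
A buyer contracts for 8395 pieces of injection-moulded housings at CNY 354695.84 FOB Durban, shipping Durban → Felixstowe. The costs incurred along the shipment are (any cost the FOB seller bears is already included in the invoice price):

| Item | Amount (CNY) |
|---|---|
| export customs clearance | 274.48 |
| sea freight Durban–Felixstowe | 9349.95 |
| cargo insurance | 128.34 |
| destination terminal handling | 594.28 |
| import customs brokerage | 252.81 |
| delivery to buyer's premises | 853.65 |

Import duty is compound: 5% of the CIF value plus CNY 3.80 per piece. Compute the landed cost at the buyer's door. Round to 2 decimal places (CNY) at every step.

Total landed cost: CNY 415984.58

FOB: the seller bears costs until goods are on board at the origin port; the buyer bears freight, insurance and all costs thereafter.
Already in the invoice (seller's account under FOB): export clearance — exclude.
CIF value = FOB price + freight + insurance = 354695.84 + 9349.95 + 128.34 = 364174.13
Ad valorem component: 364174.13 × 5% = 18208.71
Specific component: 8395 × 3.80 = 31901.00
Import duty = 18208.71 + 31901.00 = 50109.71
Buyer bears: freight 9349.95 + insurance 128.34 + destination terminal 594.28 + brokerage 252.81 + delivery 853.65 + duty 50109.71 = 61288.74
Landed cost = invoice 354695.84 + 61288.74 = 415984.58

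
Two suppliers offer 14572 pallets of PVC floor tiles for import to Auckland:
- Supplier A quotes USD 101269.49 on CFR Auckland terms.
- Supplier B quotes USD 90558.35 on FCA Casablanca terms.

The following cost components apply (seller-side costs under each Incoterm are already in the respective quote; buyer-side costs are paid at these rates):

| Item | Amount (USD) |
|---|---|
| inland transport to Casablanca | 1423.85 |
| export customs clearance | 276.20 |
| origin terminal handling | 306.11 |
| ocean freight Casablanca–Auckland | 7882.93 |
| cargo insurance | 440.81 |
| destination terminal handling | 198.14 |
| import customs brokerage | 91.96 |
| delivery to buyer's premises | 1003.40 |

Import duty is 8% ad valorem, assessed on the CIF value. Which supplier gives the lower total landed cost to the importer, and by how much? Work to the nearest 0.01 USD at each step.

Supplier B is cheaper by USD 2723.86

Supplier A (CFR):
CIF value = CFR price + insurance = 101269.49 + 440.81 = 101710.30
Import duty = 101710.30 × 8% = 8136.82
Buyer bears (A): 440.81 + 198.14 + 91.96 + 1003.40 = 1734.31
Landed cost (A) = invoice 101269.49 + 1734.31 + duty 8136.82 = 111140.62
Supplier B (FCA):
CIF value = FCA price + origin terminal + freight + insurance = 90558.35 + 306.11 + 7882.93 + 440.81 = 99188.20
Import duty = 99188.20 × 8% = 7935.06
Buyer bears (B): 306.11 + 7882.93 + 440.81 + 198.14 + 91.96 + 1003.40 = 9923.35
Landed cost (B) = invoice 90558.35 + 9923.35 + duty 7935.06 = 108416.76
Difference = |111140.62 − 108416.76| = 2723.86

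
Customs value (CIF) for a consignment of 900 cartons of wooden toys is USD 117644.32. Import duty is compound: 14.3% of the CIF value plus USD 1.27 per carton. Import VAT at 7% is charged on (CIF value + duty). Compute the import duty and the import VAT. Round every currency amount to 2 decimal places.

Import duty: USD 17966.14; import VAT: USD 9492.73

Ad valorem component: 117644.32 × 14.3% = 16823.14
Specific component: 900 × 1.27 = 1143.00
Import duty = 16823.14 + 1143.00 = 17966.14
VAT base = CIF + duty = 117644.32 + 17966.14 = 135610.46
Import VAT = 135610.46 × 7% = 9492.73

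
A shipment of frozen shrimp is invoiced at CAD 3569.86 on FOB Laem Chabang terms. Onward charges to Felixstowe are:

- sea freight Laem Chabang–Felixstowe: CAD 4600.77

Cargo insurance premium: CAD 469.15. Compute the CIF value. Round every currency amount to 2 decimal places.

CIF = FOB price + freight + insurance
CIF = 3569.86 + 4600.77 + 469.15 = 8639.78

CIF value: CAD 8639.78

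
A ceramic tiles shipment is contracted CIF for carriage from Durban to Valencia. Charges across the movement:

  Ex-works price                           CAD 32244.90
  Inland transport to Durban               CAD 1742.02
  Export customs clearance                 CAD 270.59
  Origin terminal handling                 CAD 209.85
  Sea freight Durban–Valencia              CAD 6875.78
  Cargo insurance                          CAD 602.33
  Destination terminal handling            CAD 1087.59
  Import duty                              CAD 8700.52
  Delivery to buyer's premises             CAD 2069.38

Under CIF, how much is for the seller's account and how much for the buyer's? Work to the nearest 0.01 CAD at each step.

CIF: the seller pays costs through ocean freight and marine insurance to the destination port.
Seller's account: goods 32244.90 + inland to port 1742.02 + export clearance 270.59 + origin terminal 209.85 + freight 6875.78 + insurance 602.33 = 41945.47
Buyer's account: destination terminal 1087.59 + duty 8700.52 + delivery 2069.38 = 11857.49

Seller: CAD 41945.47; buyer: CAD 11857.49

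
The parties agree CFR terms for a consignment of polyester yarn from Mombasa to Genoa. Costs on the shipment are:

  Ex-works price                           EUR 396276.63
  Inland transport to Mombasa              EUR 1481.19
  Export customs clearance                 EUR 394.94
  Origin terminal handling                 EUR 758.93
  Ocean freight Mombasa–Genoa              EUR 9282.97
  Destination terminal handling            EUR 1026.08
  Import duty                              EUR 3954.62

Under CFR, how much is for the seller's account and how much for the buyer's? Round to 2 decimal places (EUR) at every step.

Seller: EUR 408194.66; buyer: EUR 4980.70

CFR: the seller pays costs through ocean freight to the destination port, but not insurance.
Seller's account: goods 396276.63 + inland to port 1481.19 + export clearance 394.94 + origin terminal 758.93 + freight 9282.97 = 408194.66
Buyer's account: destination terminal 1026.08 + duty 3954.62 = 4980.70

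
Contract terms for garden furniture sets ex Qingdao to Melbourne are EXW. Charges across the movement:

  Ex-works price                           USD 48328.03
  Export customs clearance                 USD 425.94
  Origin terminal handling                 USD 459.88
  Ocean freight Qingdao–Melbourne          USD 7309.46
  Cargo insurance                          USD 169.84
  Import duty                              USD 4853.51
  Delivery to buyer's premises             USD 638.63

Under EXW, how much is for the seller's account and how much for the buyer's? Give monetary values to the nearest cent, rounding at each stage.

Seller: USD 48328.03; buyer: USD 13857.26

EXW: the seller makes goods available at their premises; the buyer bears all onward costs.
Seller's account: goods 48328.03 = 48328.03
Buyer's account: export clearance 425.94 + origin terminal 459.88 + freight 7309.46 + insurance 169.84 + duty 4853.51 + delivery 638.63 = 13857.26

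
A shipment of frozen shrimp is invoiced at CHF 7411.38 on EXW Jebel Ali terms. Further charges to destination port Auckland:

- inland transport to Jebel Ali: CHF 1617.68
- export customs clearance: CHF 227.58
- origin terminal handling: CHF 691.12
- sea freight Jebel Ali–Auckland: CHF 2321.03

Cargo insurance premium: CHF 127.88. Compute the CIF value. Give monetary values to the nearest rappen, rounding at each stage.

CIF = EXW price + pre-shipment costs + freight + insurance
CIF = 7411.38 + 1617.68 + 227.58 + 691.12 + 2321.03 + 127.88 = 12396.67

CIF value: CHF 12396.67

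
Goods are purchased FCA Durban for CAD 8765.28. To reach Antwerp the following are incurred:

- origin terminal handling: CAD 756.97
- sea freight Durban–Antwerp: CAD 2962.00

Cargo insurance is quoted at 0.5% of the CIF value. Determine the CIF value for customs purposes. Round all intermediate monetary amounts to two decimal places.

CIF value: CAD 12546.98

Let C be the CIF value. C = FCA price + pre-shipment costs + freight + 0.5% × C
C − 0.5% × C = 8765.28 + 756.97 + 2962.00
0.995 × C = 12484.25
C = 12484.25 / 0.995 = 12546.98
Insurance premium = 0.5% × 12546.98 = 62.73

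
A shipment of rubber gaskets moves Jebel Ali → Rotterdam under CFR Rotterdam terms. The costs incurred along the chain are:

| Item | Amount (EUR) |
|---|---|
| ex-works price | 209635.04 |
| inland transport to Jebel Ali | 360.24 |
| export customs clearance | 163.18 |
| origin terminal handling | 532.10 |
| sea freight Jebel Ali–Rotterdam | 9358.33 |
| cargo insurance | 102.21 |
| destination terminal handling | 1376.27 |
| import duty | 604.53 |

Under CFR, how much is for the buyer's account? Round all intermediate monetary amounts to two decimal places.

Buyer's account: EUR 2083.01

CFR: the seller pays costs through ocean freight to the destination port, but not insurance.
Seller's account: goods 209635.04 + inland to port 360.24 + export clearance 163.18 + origin terminal 532.10 + freight 9358.33 = 220048.89
Buyer's account: insurance 102.21 + destination terminal 1376.27 + duty 604.53 = 2083.01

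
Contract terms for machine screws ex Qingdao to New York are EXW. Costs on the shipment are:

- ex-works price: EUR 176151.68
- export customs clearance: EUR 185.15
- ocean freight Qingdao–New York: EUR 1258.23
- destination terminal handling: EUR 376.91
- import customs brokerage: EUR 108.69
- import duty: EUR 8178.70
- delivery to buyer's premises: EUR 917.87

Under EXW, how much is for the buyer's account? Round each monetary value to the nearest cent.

Buyer's account: EUR 11025.55

EXW: the seller makes goods available at their premises; the buyer bears all onward costs.
Seller's account: goods 176151.68 = 176151.68
Buyer's account: export clearance 185.15 + freight 1258.23 + destination terminal 376.91 + brokerage 108.69 + duty 8178.70 + delivery 917.87 = 11025.55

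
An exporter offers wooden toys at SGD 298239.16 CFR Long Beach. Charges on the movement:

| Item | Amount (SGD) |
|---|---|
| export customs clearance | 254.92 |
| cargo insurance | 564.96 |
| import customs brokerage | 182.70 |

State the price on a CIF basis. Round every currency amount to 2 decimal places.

Not relevant to the conversion: export clearance — on the seller under both CFR and CIF; already in the CFR price and stays in the CIF price. brokerage — on the buyer under both terms; not part of either seller's price.
From CFR to CIF, the seller additionally bears: insurance.
CIF price = 298239.16 + 564.96 = 298804.12

CIF price: SGD 298804.12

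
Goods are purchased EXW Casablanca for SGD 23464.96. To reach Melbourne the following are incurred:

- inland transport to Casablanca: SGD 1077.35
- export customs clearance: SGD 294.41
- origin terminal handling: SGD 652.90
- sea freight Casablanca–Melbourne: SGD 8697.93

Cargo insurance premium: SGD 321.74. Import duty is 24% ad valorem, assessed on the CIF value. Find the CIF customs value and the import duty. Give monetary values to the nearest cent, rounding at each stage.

CIF = EXW price + pre-shipment costs + freight + insurance
CIF = 23464.96 + 1077.35 + 294.41 + 652.90 + 8697.93 + 321.74 = 34509.29
Import duty = 34509.29 × 24% = 8282.23

CIF value: SGD 34509.29; import duty: SGD 8282.23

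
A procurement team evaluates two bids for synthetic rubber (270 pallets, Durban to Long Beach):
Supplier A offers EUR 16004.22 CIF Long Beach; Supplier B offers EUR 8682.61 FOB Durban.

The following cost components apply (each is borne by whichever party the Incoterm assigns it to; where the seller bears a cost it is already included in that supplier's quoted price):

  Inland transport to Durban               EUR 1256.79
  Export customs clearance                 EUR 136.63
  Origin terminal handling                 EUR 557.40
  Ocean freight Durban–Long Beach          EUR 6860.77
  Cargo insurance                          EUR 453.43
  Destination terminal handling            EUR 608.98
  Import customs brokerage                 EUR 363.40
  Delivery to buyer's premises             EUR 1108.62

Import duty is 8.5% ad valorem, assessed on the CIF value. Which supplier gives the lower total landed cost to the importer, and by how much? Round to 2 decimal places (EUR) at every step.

Supplier A (CIF):
The CIF price already equals the CIF value: 16004.22
Import duty = 16004.22 × 8.5% = 1360.36
Buyer bears (A): 608.98 + 363.40 + 1108.62 = 2081.00
Landed cost (A) = invoice 16004.22 + 2081.00 + duty 1360.36 = 19445.58
Supplier B (FOB):
CIF value = FOB price + freight + insurance = 8682.61 + 6860.77 + 453.43 = 15996.81
Import duty = 15996.81 × 8.5% = 1359.73
Buyer bears (B): 6860.77 + 453.43 + 608.98 + 363.40 + 1108.62 = 9395.20
Landed cost (B) = invoice 8682.61 + 9395.20 + duty 1359.73 = 19437.54
Difference = |19445.58 − 19437.54| = 8.04

Supplier B is cheaper by EUR 8.04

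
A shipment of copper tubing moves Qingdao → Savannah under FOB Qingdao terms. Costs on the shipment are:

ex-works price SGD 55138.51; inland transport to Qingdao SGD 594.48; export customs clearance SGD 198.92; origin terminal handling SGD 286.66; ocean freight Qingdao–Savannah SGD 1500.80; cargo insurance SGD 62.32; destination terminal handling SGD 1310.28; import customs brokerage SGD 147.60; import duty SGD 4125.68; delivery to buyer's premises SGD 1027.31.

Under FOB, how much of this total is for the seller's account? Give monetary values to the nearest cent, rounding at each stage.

FOB: the seller bears costs until goods are on board at the origin port; the buyer bears freight, insurance and all costs thereafter.
Seller's account: goods 55138.51 + inland to port 594.48 + export clearance 198.92 + origin terminal 286.66 = 56218.57
Buyer's account: freight 1500.80 + insurance 62.32 + destination terminal 1310.28 + brokerage 147.60 + duty 4125.68 + delivery 1027.31 = 8173.99

Seller's account: SGD 56218.57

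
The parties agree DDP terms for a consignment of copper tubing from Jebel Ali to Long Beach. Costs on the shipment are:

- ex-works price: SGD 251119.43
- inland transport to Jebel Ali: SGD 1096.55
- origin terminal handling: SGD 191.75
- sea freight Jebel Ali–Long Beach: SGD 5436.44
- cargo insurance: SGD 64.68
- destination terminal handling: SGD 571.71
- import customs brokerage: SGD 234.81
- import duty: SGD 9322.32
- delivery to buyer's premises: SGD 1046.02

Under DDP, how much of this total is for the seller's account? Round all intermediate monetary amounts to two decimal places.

Seller's account: SGD 269083.71

DDP: the seller bears all costs including import duty.
Seller's account: goods 251119.43 + inland to port 1096.55 + origin terminal 191.75 + freight 5436.44 + insurance 64.68 + destination terminal 571.71 + brokerage 234.81 + duty 9322.32 + delivery 1046.02 = 269083.71
Buyer's account: 0.00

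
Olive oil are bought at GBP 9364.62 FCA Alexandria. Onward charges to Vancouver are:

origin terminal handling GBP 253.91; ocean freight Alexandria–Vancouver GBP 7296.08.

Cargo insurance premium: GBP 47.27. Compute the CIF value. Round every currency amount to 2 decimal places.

CIF = FCA price + pre-shipment costs + freight + insurance
CIF = 9364.62 + 253.91 + 7296.08 + 47.27 = 16961.88

CIF value: GBP 16961.88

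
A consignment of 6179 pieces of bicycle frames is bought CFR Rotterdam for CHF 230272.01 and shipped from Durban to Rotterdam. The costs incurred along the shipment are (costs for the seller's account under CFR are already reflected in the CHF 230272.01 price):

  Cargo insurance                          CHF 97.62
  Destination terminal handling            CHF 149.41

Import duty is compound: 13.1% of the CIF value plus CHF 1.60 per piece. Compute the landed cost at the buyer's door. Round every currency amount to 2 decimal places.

CFR: the seller pays costs through ocean freight to the destination port, but not insurance.
CIF value = CFR price + insurance = 230272.01 + 97.62 = 230369.63
Ad valorem component: 230369.63 × 13.1% = 30178.42
Specific component: 6179 × 1.60 = 9886.40
Import duty = 30178.42 + 9886.40 = 40064.82
Buyer bears: insurance 97.62 + destination terminal 149.41 + duty 40064.82 = 40311.85
Landed cost = invoice 230272.01 + 40311.85 = 270583.86

Total landed cost: CHF 270583.86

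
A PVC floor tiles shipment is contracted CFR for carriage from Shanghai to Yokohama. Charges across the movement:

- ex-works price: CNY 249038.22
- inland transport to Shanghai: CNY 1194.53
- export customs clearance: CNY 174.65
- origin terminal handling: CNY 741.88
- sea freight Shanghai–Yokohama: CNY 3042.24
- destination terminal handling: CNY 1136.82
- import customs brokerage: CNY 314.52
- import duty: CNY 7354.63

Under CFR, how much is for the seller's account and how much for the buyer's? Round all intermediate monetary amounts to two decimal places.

CFR: the seller pays costs through ocean freight to the destination port, but not insurance.
Seller's account: goods 249038.22 + inland to port 1194.53 + export clearance 174.65 + origin terminal 741.88 + freight 3042.24 = 254191.52
Buyer's account: destination terminal 1136.82 + brokerage 314.52 + duty 7354.63 = 8805.97

Seller: CNY 254191.52; buyer: CNY 8805.97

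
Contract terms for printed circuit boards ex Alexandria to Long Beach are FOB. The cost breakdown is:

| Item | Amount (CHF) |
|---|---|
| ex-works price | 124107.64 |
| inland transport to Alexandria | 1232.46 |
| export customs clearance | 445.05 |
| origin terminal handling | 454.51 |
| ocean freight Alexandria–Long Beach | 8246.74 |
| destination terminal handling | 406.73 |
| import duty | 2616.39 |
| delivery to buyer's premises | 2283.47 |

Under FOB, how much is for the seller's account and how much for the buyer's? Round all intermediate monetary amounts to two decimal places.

FOB: the seller bears costs until goods are on board at the origin port; the buyer bears freight, insurance and all costs thereafter.
Seller's account: goods 124107.64 + inland to port 1232.46 + export clearance 445.05 + origin terminal 454.51 = 126239.66
Buyer's account: freight 8246.74 + destination terminal 406.73 + duty 2616.39 + delivery 2283.47 = 13553.33

Seller: CHF 126239.66; buyer: CHF 13553.33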